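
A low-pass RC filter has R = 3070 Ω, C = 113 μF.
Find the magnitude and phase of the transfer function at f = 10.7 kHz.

Step 1 — Angular frequency: ω = 2π·1.07e+04 = 6.723e+04 rad/s.
Step 2 — Transfer function: H(jω) = 1/(1 + jωRC).
Step 3 — Denominator: 1 + jωRC = 1 + j·6.723e+04·3070·0.000113 = 1 + j2.332e+04.
Step 4 — H = 1.838e-09 - j4.288e-05.
Step 5 — Magnitude: |H| = 4.288e-05 (-87.4 dB); phase: φ = -90.0°.

|H| = 4.288e-05 (-87.4 dB), φ = -90.0°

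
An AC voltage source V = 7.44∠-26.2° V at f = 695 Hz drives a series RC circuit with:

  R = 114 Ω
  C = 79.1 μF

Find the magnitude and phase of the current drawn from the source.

Step 1 — Angular frequency: ω = 2π·f = 2π·695 = 4367 rad/s.
Step 2 — Component impedances:
  R: Z = R = 114 Ω
  C: Z = 1/(jωC) = -j/(ω·C) = 0 - j2.895 Ω
Step 3 — Series combination: Z_total = R + C = 114 - j2.895 Ω = 114∠-1.5° Ω.
Step 4 — Source phasor: V = 7.44∠-26.2° V = 6.676 - j3.285 V.
Step 5 — Ohm's law: I = V / Z_total = (6.676 - j3.285) / (114 - j2.895) = 0.05925 - j0.02731 A.
Step 6 — Convert to polar: |I| = 0.06524 A, ∠I = -24.7°.

I = 0.06524∠-24.7° A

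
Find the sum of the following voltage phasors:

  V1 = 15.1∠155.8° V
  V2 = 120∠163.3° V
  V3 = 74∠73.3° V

Step 1 — Convert each phasor to rectangular form:
  V1 = 15.1·(cos(155.8°) + j·sin(155.8°)) = -13.77 + j6.19 V
  V2 = 120·(cos(163.3°) + j·sin(163.3°)) = -114.9 + j34.48 V
  V3 = 74·(cos(73.3°) + j·sin(73.3°)) = 21.26 + j70.88 V
Step 2 — Sum components: V_total = -107.4 + j111.6 V.
Step 3 — Convert to polar: |V_total| = 154.9 V, ∠V_total = 133.9°.

V_total = 154.9∠133.9° V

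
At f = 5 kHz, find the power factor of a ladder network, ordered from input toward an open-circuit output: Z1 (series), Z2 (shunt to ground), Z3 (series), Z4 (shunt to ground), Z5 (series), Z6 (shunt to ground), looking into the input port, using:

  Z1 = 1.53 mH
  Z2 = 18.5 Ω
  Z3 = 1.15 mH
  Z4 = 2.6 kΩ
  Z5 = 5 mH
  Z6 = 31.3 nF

Step 1 — Angular frequency: ω = 2π·f = 2π·5000 = 3.142e+04 rad/s.
Step 2 — Component impedances:
  Z1: Z = jωL = j·3.142e+04·0.00153 = 0 + j48.07 Ω
  Z2: Z = R = 18.5 Ω
  Z3: Z = jωL = j·3.142e+04·0.00115 = 0 + j36.13 Ω
  Z4: Z = R = 2600 Ω
  Z5: Z = jωL = j·3.142e+04·0.005 = 0 + j157.1 Ω
  Z6: Z = 1/(jωC) = -j/(ω·C) = 0 - j1017 Ω
Step 3 — Ladder network (open output): work backward from the far end, alternating series and parallel combinations. Z_in = 18.35 + j47.66 Ω = 51.07∠68.9° Ω.
Step 4 — Power factor: PF = cos(φ) = Re(Z)/|Z| = 18.35/51.07 = 0.3593.
Step 5 — Type: Im(Z) = 47.66 ⇒ lagging (phase φ = 68.9°).

PF = 0.3593 (lagging, φ = 68.9°)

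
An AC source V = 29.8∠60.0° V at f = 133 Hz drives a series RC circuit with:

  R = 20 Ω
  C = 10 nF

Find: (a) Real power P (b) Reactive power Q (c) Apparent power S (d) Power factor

Step 1 — Angular frequency: ω = 2π·f = 2π·133 = 835.7 rad/s.
Step 2 — Component impedances:
  R: Z = R = 20 Ω
  C: Z = 1/(jωC) = -j/(ω·C) = 0 - j1.197e+05 Ω
Step 3 — Series combination: Z_total = R + C = 20 - j1.197e+05 Ω = 1.197e+05∠-90.0° Ω.
Step 4 — Source phasor: V = 29.8∠60.0° V = 14.9 + j25.81 V.
Step 5 — Current: I = V / Z = -0.0002156 + j0.0001245 A = 0.000249∠150.0° A.
Step 6 — Complex power: S = V·I* = 1.24e-06 - j0.007421 VA.
Step 7 — Real power: P = Re(S) = 1.24e-06 W.
Step 8 — Reactive power: Q = Im(S) = -0.007421 VAR.
Step 9 — Apparent power: |S| = 0.007421 VA.
Step 10 — Power factor: PF = P/|S| = 0.0001671 (leading).

(a) P = 1.24e-06 W  (b) Q = -0.007421 VAR  (c) S = 0.007421 VA  (d) PF = 0.0001671 (leading)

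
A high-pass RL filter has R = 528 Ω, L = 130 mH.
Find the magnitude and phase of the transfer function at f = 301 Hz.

Step 1 — Angular frequency: ω = 2π·301 = 1891 rad/s.
Step 2 — Transfer function: H(jω) = jωL/(R + jωL).
Step 3 — Numerator jωL = j·245.9; denominator R + jωL = 528 + j245.9.
Step 4 — H = 0.1782 + j0.3827.
Step 5 — Magnitude: |H| = 0.4221 (-7.5 dB); phase: φ = 65.0°.

|H| = 0.4221 (-7.5 dB), φ = 65.0°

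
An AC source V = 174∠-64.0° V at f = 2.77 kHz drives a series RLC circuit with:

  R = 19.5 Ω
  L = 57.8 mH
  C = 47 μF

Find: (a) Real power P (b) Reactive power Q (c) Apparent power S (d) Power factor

Step 1 — Angular frequency: ω = 2π·f = 2π·2770 = 1.74e+04 rad/s.
Step 2 — Component impedances:
  R: Z = R = 19.5 Ω
  L: Z = jωL = j·1.74e+04·0.0578 = 0 + j1006 Ω
  C: Z = 1/(jωC) = -j/(ω·C) = 0 - j1.222 Ω
Step 3 — Series combination: Z_total = R + L + C = 19.5 + j1005 Ω = 1005∠88.9° Ω.
Step 4 — Source phasor: V = 174∠-64.0° V = 76.28 - j156.4 V.
Step 5 — Current: I = V / Z = -0.1541 - j0.07891 A = 0.1731∠-152.9° A.
Step 6 — Complex power: S = V·I* = 0.5846 + j30.12 VA.
Step 7 — Real power: P = Re(S) = 0.5846 W.
Step 8 — Reactive power: Q = Im(S) = 30.12 VAR.
Step 9 — Apparent power: |S| = 30.13 VA.
Step 10 — Power factor: PF = P/|S| = 0.0194 (lagging).

(a) P = 0.5846 W  (b) Q = 30.12 VAR  (c) S = 30.13 VA  (d) PF = 0.0194 (lagging)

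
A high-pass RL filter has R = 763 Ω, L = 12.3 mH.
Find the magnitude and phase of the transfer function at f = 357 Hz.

Step 1 — Angular frequency: ω = 2π·357 = 2243 rad/s.
Step 2 — Transfer function: H(jω) = jωL/(R + jωL).
Step 3 — Numerator jωL = j·27.59; denominator R + jωL = 763 + j27.59.
Step 4 — H = 0.001306 + j0.03611.
Step 5 — Magnitude: |H| = 0.03614 (-28.8 dB); phase: φ = 87.9°.

|H| = 0.03614 (-28.8 dB), φ = 87.9°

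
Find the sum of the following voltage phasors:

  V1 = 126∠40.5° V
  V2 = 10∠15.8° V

Step 1 — Convert each phasor to rectangular form:
  V1 = 126·(cos(40.5°) + j·sin(40.5°)) = 95.81 + j81.83 V
  V2 = 10·(cos(15.8°) + j·sin(15.8°)) = 9.622 + j2.723 V
Step 2 — Sum components: V_total = 105.4 + j84.55 V.
Step 3 — Convert to polar: |V_total| = 135.1 V, ∠V_total = 38.7°.

V_total = 135.1∠38.7° V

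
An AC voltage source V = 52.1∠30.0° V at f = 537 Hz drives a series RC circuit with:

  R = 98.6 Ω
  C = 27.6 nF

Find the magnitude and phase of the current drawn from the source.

Step 1 — Angular frequency: ω = 2π·f = 2π·537 = 3374 rad/s.
Step 2 — Component impedances:
  R: Z = R = 98.6 Ω
  C: Z = 1/(jωC) = -j/(ω·C) = 0 - j1.074e+04 Ω
Step 3 — Series combination: Z_total = R + C = 98.6 - j1.074e+04 Ω = 1.074e+04∠-89.5° Ω.
Step 4 — Source phasor: V = 52.1∠30.0° V = 45.12 + j26.05 V.
Step 5 — Ohm's law: I = V / Z_total = (45.12 + j26.05) / (98.6 - j1.074e+04) = -0.002387 + j0.004224 A.
Step 6 — Convert to polar: |I| = 0.004852 A, ∠I = 119.5°.

I = 0.004852∠119.5° A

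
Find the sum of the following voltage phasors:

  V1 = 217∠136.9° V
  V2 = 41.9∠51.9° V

Step 1 — Convert each phasor to rectangular form:
  V1 = 217·(cos(136.9°) + j·sin(136.9°)) = -158.4 + j148.3 V
  V2 = 41.9·(cos(51.9°) + j·sin(51.9°)) = 25.85 + j32.97 V
Step 2 — Sum components: V_total = -132.6 + j181.2 V.
Step 3 — Convert to polar: |V_total| = 224.6 V, ∠V_total = 126.2°.

V_total = 224.6∠126.2° V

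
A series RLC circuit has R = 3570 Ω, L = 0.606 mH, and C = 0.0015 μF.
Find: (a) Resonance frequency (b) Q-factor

Step 1 — Resonance condition Im(Z)=0 gives ω₀ = 1/√(LC).
Step 2 — ω₀ = 1/√(0.000606·1.5e-09) = 1.049e+06 rad/s.
Step 3 — f₀ = ω₀/(2π) = 1.669e+05 Hz.
Step 4 — Series Q: Q = ω₀L/R = 1.049e+06·0.000606/3570 = 0.178.

(a) f₀ = 1.669e+05 Hz  (b) Q = 0.178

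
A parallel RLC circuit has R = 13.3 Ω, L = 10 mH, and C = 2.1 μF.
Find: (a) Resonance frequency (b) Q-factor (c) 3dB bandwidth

Step 1 — Resonance: ω₀ = 1/√(LC) = 1/√(0.01·2.1e-06) = 6901 rad/s.
Step 2 — f₀ = ω₀/(2π) = 1098 Hz.
Step 3 — Parallel Q: Q = R/(ω₀L) = 13.3/(6901·0.01) = 0.1927.
Step 4 — Bandwidth: Δω = ω₀/Q = 3.58e+04 rad/s; BW = Δω/(2π) = 5698 Hz.

(a) f₀ = 1098 Hz  (b) Q = 0.1927  (c) BW = 5698 Hz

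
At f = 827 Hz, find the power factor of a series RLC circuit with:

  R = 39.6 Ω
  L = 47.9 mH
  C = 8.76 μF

Step 1 — Angular frequency: ω = 2π·f = 2π·827 = 5196 rad/s.
Step 2 — Component impedances:
  R: Z = R = 39.6 Ω
  L: Z = jωL = j·5196·0.0479 = 0 + j248.9 Ω
  C: Z = 1/(jωC) = -j/(ω·C) = 0 - j21.97 Ω
Step 3 — Series combination: Z_total = R + L + C = 39.6 + j226.9 Ω = 230.4∠80.1° Ω.
Step 4 — Power factor: PF = cos(φ) = Re(Z)/|Z| = 39.6/230.4 = 0.1719.
Step 5 — Type: Im(Z) = 226.9 ⇒ lagging (phase φ = 80.1°).

PF = 0.1719 (lagging, φ = 80.1°)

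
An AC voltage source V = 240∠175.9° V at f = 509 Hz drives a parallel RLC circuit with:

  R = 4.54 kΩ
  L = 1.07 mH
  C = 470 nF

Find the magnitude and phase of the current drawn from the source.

Step 1 — Angular frequency: ω = 2π·f = 2π·509 = 3198 rad/s.
Step 2 — Component impedances:
  R: Z = R = 4540 Ω
  L: Z = jωL = j·3198·0.00107 = 0 + j3.422 Ω
  C: Z = 1/(jωC) = -j/(ω·C) = 0 - j665.3 Ω
Step 3 — Parallel combination: 1/Z_total = 1/R + 1/L + 1/C; Z_total = 0.002606 + j3.44 Ω = 3.44∠90.0° Ω.
Step 4 — Source phasor: V = 240∠175.9° V = -239.4 + j17.16 V.
Step 5 — Ohm's law: I = V / Z_total = (-239.4 + j17.16) / (0.002606 + j3.44) = 4.936 + j69.6 A.
Step 6 — Convert to polar: |I| = 69.77 A, ∠I = 85.9°.

I = 69.77∠85.9° A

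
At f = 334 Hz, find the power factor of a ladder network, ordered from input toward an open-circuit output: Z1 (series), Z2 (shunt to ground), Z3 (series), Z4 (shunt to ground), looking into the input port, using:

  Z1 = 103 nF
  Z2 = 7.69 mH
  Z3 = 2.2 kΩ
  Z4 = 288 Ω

Step 1 — Angular frequency: ω = 2π·f = 2π·334 = 2099 rad/s.
Step 2 — Component impedances:
  Z1: Z = 1/(jωC) = -j/(ω·C) = 0 - j4626 Ω
  Z2: Z = jωL = j·2099·0.00769 = 0 + j16.14 Ω
  Z3: Z = R = 2200 Ω
  Z4: Z = R = 288 Ω
Step 3 — Ladder network (open output): work backward from the far end, alternating series and parallel combinations. Z_in = 0.1047 - j4610 Ω = 4610∠-90.0° Ω.
Step 4 — Power factor: PF = cos(φ) = Re(Z)/|Z| = 0.10467/4610.2 = 2.27e-05.
Step 5 — Type: Im(Z) = -4610 ⇒ leading (phase φ = -90.0°).

PF = 2.27e-05 (leading, φ = -90.0°)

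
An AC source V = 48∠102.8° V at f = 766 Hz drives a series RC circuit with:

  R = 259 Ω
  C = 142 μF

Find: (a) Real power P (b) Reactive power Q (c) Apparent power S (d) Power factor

Step 1 — Angular frequency: ω = 2π·f = 2π·766 = 4813 rad/s.
Step 2 — Component impedances:
  R: Z = R = 259 Ω
  C: Z = 1/(jωC) = -j/(ω·C) = 0 - j1.463 Ω
Step 3 — Series combination: Z_total = R + C = 259 - j1.463 Ω = 259∠-0.3° Ω.
Step 4 — Source phasor: V = 48∠102.8° V = -10.63 + j46.81 V.
Step 5 — Current: I = V / Z = -0.04208 + j0.1805 A = 0.1853∠103.1° A.
Step 6 — Complex power: S = V·I* = 8.895 - j0.05025 VA.
Step 7 — Real power: P = Re(S) = 8.895 W.
Step 8 — Reactive power: Q = Im(S) = -0.05025 VAR.
Step 9 — Apparent power: |S| = 8.896 VA.
Step 10 — Power factor: PF = P/|S| = 1 (leading).

(a) P = 8.895 W  (b) Q = -0.05025 VAR  (c) S = 8.896 VA  (d) PF = 1 (leading)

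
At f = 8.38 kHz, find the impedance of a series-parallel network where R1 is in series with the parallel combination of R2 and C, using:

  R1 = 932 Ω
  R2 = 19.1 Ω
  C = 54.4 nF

Step 1 — Angular frequency: ω = 2π·f = 2π·8380 = 5.265e+04 rad/s.
Step 2 — Component impedances:
  R1: Z = R = 932 Ω
  R2: Z = R = 19.1 Ω
  C: Z = 1/(jωC) = -j/(ω·C) = 0 - j349.1 Ω
Step 3 — Parallel branch: R2 || C = 1/(1/R2 + 1/C) = 19.04 - j1.042 Ω.
Step 4 — Series with R1: Z_total = R1 + (R2 || C) = 951 - j1.042 Ω = 951∠-0.1° Ω.

Z = 951 - j1.042 Ω = 951∠-0.1° Ω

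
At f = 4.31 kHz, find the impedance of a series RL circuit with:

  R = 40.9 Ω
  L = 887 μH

Step 1 — Angular frequency: ω = 2π·f = 2π·4310 = 2.708e+04 rad/s.
Step 2 — Component impedances:
  R: Z = R = 40.9 Ω
  L: Z = jωL = j·2.708e+04·0.000887 = 0 + j24.02 Ω
Step 3 — Series combination: Z_total = R + L = 40.9 + j24.02 Ω = 47.43∠30.4° Ω.

Z = 40.9 + j24.02 Ω = 47.43∠30.4° Ω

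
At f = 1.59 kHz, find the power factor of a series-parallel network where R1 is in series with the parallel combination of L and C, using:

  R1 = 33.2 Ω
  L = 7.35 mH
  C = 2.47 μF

Step 1 — Angular frequency: ω = 2π·f = 2π·1590 = 9990 rad/s.
Step 2 — Component impedances:
  R1: Z = R = 33.2 Ω
  L: Z = jωL = j·9990·0.00735 = 0 + j73.43 Ω
  C: Z = 1/(jωC) = -j/(ω·C) = 0 - j40.53 Ω
Step 3 — Parallel branch: L || C = 1/(1/L + 1/C) = 0 - j90.44 Ω.
Step 4 — Series with R1: Z_total = R1 + (L || C) = 33.2 - j90.44 Ω = 96.34∠-69.8° Ω.
Step 5 — Power factor: PF = cos(φ) = Re(Z)/|Z| = 33.2/96.34 = 0.3446.
Step 6 — Type: Im(Z) = -90.44 ⇒ leading (phase φ = -69.8°).

PF = 0.3446 (leading, φ = -69.8°)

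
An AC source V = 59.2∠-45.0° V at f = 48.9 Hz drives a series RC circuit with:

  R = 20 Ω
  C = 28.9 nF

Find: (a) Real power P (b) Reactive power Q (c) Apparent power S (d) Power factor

Step 1 — Angular frequency: ω = 2π·f = 2π·48.9 = 307.2 rad/s.
Step 2 — Component impedances:
  R: Z = R = 20 Ω
  C: Z = 1/(jωC) = -j/(ω·C) = 0 - j1.126e+05 Ω
Step 3 — Series combination: Z_total = R + C = 20 - j1.126e+05 Ω = 1.126e+05∠-90.0° Ω.
Step 4 — Source phasor: V = 59.2∠-45.0° V = 41.86 - j41.86 V.
Step 5 — Current: I = V / Z = 0.0003718 + j0.0003716 A = 0.0005257∠45.0° A.
Step 6 — Complex power: S = V·I* = 5.526e-06 - j0.03112 VA.
Step 7 — Real power: P = Re(S) = 5.526e-06 W.
Step 8 — Reactive power: Q = Im(S) = -0.03112 VAR.
Step 9 — Apparent power: |S| = 0.03112 VA.
Step 10 — Power factor: PF = P/|S| = 0.0001776 (leading).

(a) P = 5.526e-06 W  (b) Q = -0.03112 VAR  (c) S = 0.03112 VA  (d) PF = 0.0001776 (leading)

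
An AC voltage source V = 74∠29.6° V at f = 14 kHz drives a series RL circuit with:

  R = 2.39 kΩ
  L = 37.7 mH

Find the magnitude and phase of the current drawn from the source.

Step 1 — Angular frequency: ω = 2π·f = 2π·1.4e+04 = 8.796e+04 rad/s.
Step 2 — Component impedances:
  R: Z = R = 2390 Ω
  L: Z = jωL = j·8.796e+04·0.0377 = 0 + j3316 Ω
Step 3 — Series combination: Z_total = R + L = 2390 + j3316 Ω = 4088∠54.2° Ω.
Step 4 — Source phasor: V = 74∠29.6° V = 64.34 + j36.55 V.
Step 5 — Ohm's law: I = V / Z_total = (64.34 + j36.55) / (2390 + j3316) = 0.01646 - j0.007542 A.
Step 6 — Convert to polar: |I| = 0.0181 A, ∠I = -24.6°.

I = 0.0181∠-24.6° A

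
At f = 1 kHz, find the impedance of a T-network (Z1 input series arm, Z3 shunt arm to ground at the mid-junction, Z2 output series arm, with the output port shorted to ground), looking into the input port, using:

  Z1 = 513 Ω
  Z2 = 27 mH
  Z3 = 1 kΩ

Step 1 — Angular frequency: ω = 2π·f = 2π·1000 = 6283 rad/s.
Step 2 — Component impedances:
  Z1: Z = R = 513 Ω
  Z2: Z = jωL = j·6283·0.027 = 0 + j169.6 Ω
  Z3: Z = R = 1000 Ω
Step 3 — With the output port shorted to ground, the output series arm Z2 runs from the junction to ground; the shunt arm Z3 also runs from the junction to ground. They appear in parallel: Z3 || Z2 = 27.97 + j164.9 Ω.
Step 4 — Series with input arm Z1: Z_in = Z1 + (Z3 || Z2) = 541 + j164.9 Ω = 565.5∠17.0° Ω.

Z = 541 + j164.9 Ω = 565.5∠17.0° Ω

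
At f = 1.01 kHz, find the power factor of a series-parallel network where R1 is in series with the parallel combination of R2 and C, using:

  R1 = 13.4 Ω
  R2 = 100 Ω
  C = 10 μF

Step 1 — Angular frequency: ω = 2π·f = 2π·1010 = 6346 rad/s.
Step 2 — Component impedances:
  R1: Z = R = 13.4 Ω
  R2: Z = R = 100 Ω
  C: Z = 1/(jωC) = -j/(ω·C) = 0 - j15.76 Ω
Step 3 — Parallel branch: R2 || C = 1/(1/R2 + 1/C) = 2.423 - j15.38 Ω.
Step 4 — Series with R1: Z_total = R1 + (R2 || C) = 15.82 - j15.38 Ω = 22.06∠-44.2° Ω.
Step 5 — Power factor: PF = cos(φ) = Re(Z)/|Z| = 15.823/22.063 = 0.7172.
Step 6 — Type: Im(Z) = -15.38 ⇒ leading (phase φ = -44.2°).

PF = 0.7172 (leading, φ = -44.2°)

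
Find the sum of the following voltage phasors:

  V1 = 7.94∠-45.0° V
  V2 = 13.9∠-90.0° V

Step 1 — Convert each phasor to rectangular form:
  V1 = 7.94·(cos(-45.0°) + j·sin(-45.0°)) = 5.614 - j5.614 V
  V2 = 13.9·(cos(-90.0°) + j·sin(-90.0°)) = 0 - j13.9 V
Step 2 — Sum components: V_total = 5.614 - j19.51 V.
Step 3 — Convert to polar: |V_total| = 20.31 V, ∠V_total = -73.9°.

V_total = 20.31∠-73.9° V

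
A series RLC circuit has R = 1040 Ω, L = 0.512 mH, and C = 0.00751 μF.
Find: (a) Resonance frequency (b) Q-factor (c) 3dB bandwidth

Step 1 — Resonance: ω₀ = 1/√(LC) = 1/√(0.000512·7.51e-09) = 5.1e+05 rad/s.
Step 2 — f₀ = ω₀/(2π) = 8.116e+04 Hz.
Step 3 — Series Q: Q = ω₀L/R = 5.1e+05·0.000512/1040 = 0.2511.
Step 4 — Bandwidth: Δω = ω₀/Q = 2.031e+06 rad/s; BW = Δω/(2π) = 3.233e+05 Hz.

(a) f₀ = 8.116e+04 Hz  (b) Q = 0.2511  (c) BW = 3.233e+05 Hz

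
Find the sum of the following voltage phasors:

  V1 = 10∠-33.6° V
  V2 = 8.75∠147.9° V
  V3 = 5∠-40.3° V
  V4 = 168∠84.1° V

Step 1 — Convert each phasor to rectangular form:
  V1 = 10·(cos(-33.6°) + j·sin(-33.6°)) = 8.329 - j5.534 V
  V2 = 8.75·(cos(147.9°) + j·sin(147.9°)) = -7.412 + j4.65 V
  V3 = 5·(cos(-40.3°) + j·sin(-40.3°)) = 3.813 - j3.234 V
  V4 = 168·(cos(84.1°) + j·sin(84.1°)) = 17.27 + j167.1 V
Step 2 — Sum components: V_total = 22 + j163 V.
Step 3 — Convert to polar: |V_total| = 164.5 V, ∠V_total = 82.3°.

V_total = 164.5∠82.3° V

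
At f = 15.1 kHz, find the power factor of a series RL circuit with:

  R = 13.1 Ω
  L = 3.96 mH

Step 1 — Angular frequency: ω = 2π·f = 2π·1.51e+04 = 9.488e+04 rad/s.
Step 2 — Component impedances:
  R: Z = R = 13.1 Ω
  L: Z = jωL = j·9.488e+04·0.00396 = 0 + j375.7 Ω
Step 3 — Series combination: Z_total = R + L = 13.1 + j375.7 Ω = 375.9∠88.0° Ω.
Step 4 — Power factor: PF = cos(φ) = Re(Z)/|Z| = 13.1/375.9 = 0.03485.
Step 5 — Type: Im(Z) = 375.7 ⇒ lagging (phase φ = 88.0°).

PF = 0.03485 (lagging, φ = 88.0°)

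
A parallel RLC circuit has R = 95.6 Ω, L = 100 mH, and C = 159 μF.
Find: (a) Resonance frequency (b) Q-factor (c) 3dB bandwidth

Step 1 — Resonance: ω₀ = 1/√(LC) = 1/√(0.1·0.000159) = 250.8 rad/s.
Step 2 — f₀ = ω₀/(2π) = 39.91 Hz.
Step 3 — Parallel Q: Q = R/(ω₀L) = 95.6/(250.8·0.1) = 3.812.
Step 4 — Bandwidth: Δω = ω₀/Q = 65.79 rad/s; BW = Δω/(2π) = 10.47 Hz.

(a) f₀ = 39.91 Hz  (b) Q = 3.812  (c) BW = 10.47 Hz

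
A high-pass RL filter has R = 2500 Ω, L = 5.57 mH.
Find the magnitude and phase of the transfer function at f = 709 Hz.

Step 1 — Angular frequency: ω = 2π·709 = 4455 rad/s.
Step 2 — Transfer function: H(jω) = jωL/(R + jωL).
Step 3 — Numerator jωL = j·24.81; denominator R + jωL = 2500 + j24.81.
Step 4 — H = 9.85e-05 + j0.009924.
Step 5 — Magnitude: |H| = 0.009925 (-40.1 dB); phase: φ = 89.4°.

|H| = 0.009925 (-40.1 dB), φ = 89.4°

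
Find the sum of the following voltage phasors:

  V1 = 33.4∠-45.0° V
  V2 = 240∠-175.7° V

Step 1 — Convert each phasor to rectangular form:
  V1 = 33.4·(cos(-45.0°) + j·sin(-45.0°)) = 23.62 - j23.62 V
  V2 = 240·(cos(-175.7°) + j·sin(-175.7°)) = -239.3 - j17.99 V
Step 2 — Sum components: V_total = -215.7 - j41.61 V.
Step 3 — Convert to polar: |V_total| = 219.7 V, ∠V_total = -169.1°.

V_total = 219.7∠-169.1° V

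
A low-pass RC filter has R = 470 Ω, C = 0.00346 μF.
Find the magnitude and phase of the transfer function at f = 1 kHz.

Step 1 — Angular frequency: ω = 2π·1000 = 6283 rad/s.
Step 2 — Transfer function: H(jω) = 1/(1 + jωRC).
Step 3 — Denominator: 1 + jωRC = 1 + j·6283·470·3.46e-09 = 1 + j0.01022.
Step 4 — H = 0.9999 - j0.01022.
Step 5 — Magnitude: |H| = 0.9999 (-0.0 dB); phase: φ = -0.6°.

|H| = 0.9999 (-0.0 dB), φ = -0.6°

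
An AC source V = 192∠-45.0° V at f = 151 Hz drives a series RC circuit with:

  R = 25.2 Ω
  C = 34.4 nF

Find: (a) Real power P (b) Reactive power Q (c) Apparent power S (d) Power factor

Step 1 — Angular frequency: ω = 2π·f = 2π·151 = 948.8 rad/s.
Step 2 — Component impedances:
  R: Z = R = 25.2 Ω
  C: Z = 1/(jωC) = -j/(ω·C) = 0 - j3.064e+04 Ω
Step 3 — Series combination: Z_total = R + C = 25.2 - j3.064e+04 Ω = 3.064e+04∠-90.0° Ω.
Step 4 — Source phasor: V = 192∠-45.0° V = 135.8 - j135.8 V.
Step 5 — Current: I = V / Z = 0.004435 + j0.004427 A = 0.006266∠45.0° A.
Step 6 — Complex power: S = V·I* = 0.0009895 - j1.203 VA.
Step 7 — Real power: P = Re(S) = 0.0009895 W.
Step 8 — Reactive power: Q = Im(S) = -1.203 VAR.
Step 9 — Apparent power: |S| = 1.203 VA.
Step 10 — Power factor: PF = P/|S| = 0.0008225 (leading).

(a) P = 0.0009895 W  (b) Q = -1.203 VAR  (c) S = 1.203 VA  (d) PF = 0.0008225 (leading)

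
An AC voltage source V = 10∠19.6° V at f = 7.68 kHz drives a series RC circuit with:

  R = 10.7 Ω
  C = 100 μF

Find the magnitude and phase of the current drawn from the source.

Step 1 — Angular frequency: ω = 2π·f = 2π·7680 = 4.825e+04 rad/s.
Step 2 — Component impedances:
  R: Z = R = 10.7 Ω
  C: Z = 1/(jωC) = -j/(ω·C) = 0 - j0.2072 Ω
Step 3 — Series combination: Z_total = R + C = 10.7 - j0.2072 Ω = 10.7∠-1.1° Ω.
Step 4 — Source phasor: V = 10∠19.6° V = 9.421 + j3.355 V.
Step 5 — Ohm's law: I = V / Z_total = (9.421 + j3.355) / (10.7 - j0.2072) = 0.874 + j0.3304 A.
Step 6 — Convert to polar: |I| = 0.9344 A, ∠I = 20.7°.

I = 0.9344∠20.7° A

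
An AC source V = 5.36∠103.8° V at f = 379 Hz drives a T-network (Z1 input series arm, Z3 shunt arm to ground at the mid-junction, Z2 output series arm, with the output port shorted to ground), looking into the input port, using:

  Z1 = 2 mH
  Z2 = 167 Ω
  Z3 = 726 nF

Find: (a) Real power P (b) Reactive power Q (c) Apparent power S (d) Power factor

Step 1 — Angular frequency: ω = 2π·f = 2π·379 = 2381 rad/s.
Step 2 — Component impedances:
  Z1: Z = jωL = j·2381·0.002 = 0 + j4.763 Ω
  Z2: Z = R = 167 Ω
  Z3: Z = 1/(jωC) = -j/(ω·C) = 0 - j578.4 Ω
Step 3 — With the output port shorted to ground, the output series arm Z2 runs from the junction to ground; the shunt arm Z3 also runs from the junction to ground. They appear in parallel: Z3 || Z2 = 154.2 - j44.51 Ω.
Step 4 — Series with input arm Z1: Z_in = Z1 + (Z3 || Z2) = 154.2 - j39.74 Ω = 159.2∠-14.5° Ω.
Step 5 — Source phasor: V = 5.36∠103.8° V = -1.279 + j5.205 V.
Step 6 — Current: I = V / Z = -0.01594 + j0.02966 A = 0.03367∠118.3° A.
Step 7 — Complex power: S = V·I* = 0.1748 - j0.04506 VA.
Step 8 — Real power: P = Re(S) = 0.1748 W.
Step 9 — Reactive power: Q = Im(S) = -0.04506 VAR.
Step 10 — Apparent power: |S| = 0.1805 VA.
Step 11 — Power factor: PF = P/|S| = 0.9683 (leading).

(a) P = 0.1748 W  (b) Q = -0.04506 VAR  (c) S = 0.1805 VA  (d) PF = 0.9683 (leading)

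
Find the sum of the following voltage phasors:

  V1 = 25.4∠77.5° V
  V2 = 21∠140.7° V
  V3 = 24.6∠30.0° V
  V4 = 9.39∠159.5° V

Step 1 — Convert each phasor to rectangular form:
  V1 = 25.4·(cos(77.5°) + j·sin(77.5°)) = 5.498 + j24.8 V
  V2 = 21·(cos(140.7°) + j·sin(140.7°)) = -16.25 + j13.3 V
  V3 = 24.6·(cos(30.0°) + j·sin(30.0°)) = 21.3 + j12.3 V
  V4 = 9.39·(cos(159.5°) + j·sin(159.5°)) = -8.795 + j3.288 V
Step 2 — Sum components: V_total = 1.756 + j53.69 V.
Step 3 — Convert to polar: |V_total| = 53.72 V, ∠V_total = 88.1°.

V_total = 53.72∠88.1° V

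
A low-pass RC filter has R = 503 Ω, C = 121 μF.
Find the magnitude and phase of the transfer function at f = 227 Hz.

Step 1 — Angular frequency: ω = 2π·227 = 1426 rad/s.
Step 2 — Transfer function: H(jω) = 1/(1 + jωRC).
Step 3 — Denominator: 1 + jωRC = 1 + j·1426·503·0.000121 = 1 + j86.81.
Step 4 — H = 0.0001327 - j0.01152.
Step 5 — Magnitude: |H| = 0.01152 (-38.8 dB); phase: φ = -89.3°.

|H| = 0.01152 (-38.8 dB), φ = -89.3°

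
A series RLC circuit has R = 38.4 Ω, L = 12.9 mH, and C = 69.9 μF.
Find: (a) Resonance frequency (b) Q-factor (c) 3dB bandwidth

Step 1 — Resonance condition Im(Z)=0 gives ω₀ = 1/√(LC).
Step 2 — ω₀ = 1/√(0.0129·6.99e-05) = 1053 rad/s.
Step 3 — f₀ = ω₀/(2π) = 167.6 Hz.
Step 4 — Series Q: Q = ω₀L/R = 1053·0.0129/38.4 = 0.3538.
Step 5 — 3dB bandwidth: Δω = ω₀/Q = 2977 rad/s; BW = Δω/(2π) = 473.8 Hz.

(a) f₀ = 167.6 Hz  (b) Q = 0.3538  (c) BW = 473.8 Hz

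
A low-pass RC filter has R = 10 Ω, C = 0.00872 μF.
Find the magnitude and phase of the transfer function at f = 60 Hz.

Step 1 — Angular frequency: ω = 2π·60 = 377 rad/s.
Step 2 — Transfer function: H(jω) = 1/(1 + jωRC).
Step 3 — Denominator: 1 + jωRC = 1 + j·377·10·8.72e-09 = 1 + j3.287e-05.
Step 4 — H = 1 - j3.287e-05.
Step 5 — Magnitude: |H| = 1 (-0.0 dB); phase: φ = -0.0°.

|H| = 1 (-0.0 dB), φ = -0.0°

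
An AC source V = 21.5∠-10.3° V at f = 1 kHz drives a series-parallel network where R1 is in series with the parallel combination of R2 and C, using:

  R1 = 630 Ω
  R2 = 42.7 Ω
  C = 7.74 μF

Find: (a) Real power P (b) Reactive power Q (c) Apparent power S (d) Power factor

Step 1 — Angular frequency: ω = 2π·f = 2π·1000 = 6283 rad/s.
Step 2 — Component impedances:
  R1: Z = R = 630 Ω
  R2: Z = R = 42.7 Ω
  C: Z = 1/(jωC) = -j/(ω·C) = 0 - j20.56 Ω
Step 3 — Parallel branch: R2 || C = 1/(1/R2 + 1/C) = 8.038 - j16.69 Ω.
Step 4 — Series with R1: Z_total = R1 + (R2 || C) = 638 - j16.69 Ω = 638.3∠-1.5° Ω.
Step 5 — Source phasor: V = 21.5∠-10.3° V = 21.15 - j3.844 V.
Step 6 — Current: I = V / Z = 0.03329 - j0.005154 A = 0.03369∠-8.8° A.
Step 7 — Complex power: S = V·I* = 0.724 - j0.01894 VA.
Step 8 — Real power: P = Re(S) = 0.724 W.
Step 9 — Reactive power: Q = Im(S) = -0.01894 VAR.
Step 10 — Apparent power: |S| = 0.7242 VA.
Step 11 — Power factor: PF = P/|S| = 0.9997 (leading).

(a) P = 0.724 W  (b) Q = -0.01894 VAR  (c) S = 0.7242 VA  (d) PF = 0.9997 (leading)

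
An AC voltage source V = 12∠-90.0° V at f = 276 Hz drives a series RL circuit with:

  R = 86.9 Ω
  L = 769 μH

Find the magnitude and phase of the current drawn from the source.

Step 1 — Angular frequency: ω = 2π·f = 2π·276 = 1734 rad/s.
Step 2 — Component impedances:
  R: Z = R = 86.9 Ω
  L: Z = jωL = j·1734·0.000769 = 0 + j1.334 Ω
Step 3 — Series combination: Z_total = R + L = 86.9 + j1.334 Ω = 86.91∠0.9° Ω.
Step 4 — Source phasor: V = 12∠-90.0° V = 0 - j12 V.
Step 5 — Ohm's law: I = V / Z_total = (0 - j12) / (86.9 + j1.334) = -0.002119 - j0.1381 A.
Step 6 — Convert to polar: |I| = 0.1381 A, ∠I = -90.9°.

I = 0.1381∠-90.9° A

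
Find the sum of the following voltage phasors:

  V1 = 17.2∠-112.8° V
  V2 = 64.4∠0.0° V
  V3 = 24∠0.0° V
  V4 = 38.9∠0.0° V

Step 1 — Convert each phasor to rectangular form:
  V1 = 17.2·(cos(-112.8°) + j·sin(-112.8°)) = -6.665 - j15.86 V
  V2 = 64.4·(cos(0.0°) + j·sin(0.0°)) = 64.4 V
  V3 = 24·(cos(0.0°) + j·sin(0.0°)) = 24 V
  V4 = 38.9·(cos(0.0°) + j·sin(0.0°)) = 38.9 V
Step 2 — Sum components: V_total = 120.6 - j15.86 V.
Step 3 — Convert to polar: |V_total| = 121.7 V, ∠V_total = -7.5°.

V_total = 121.7∠-7.5° V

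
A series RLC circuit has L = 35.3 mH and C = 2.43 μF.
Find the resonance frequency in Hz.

Step 1 — Resonance condition Im(Z)=0 gives ω₀ = 1/√(LC).
Step 2 — ω₀ = 1/√(0.0353·2.43e-06) = 3414 rad/s.
Step 3 — f₀ = ω₀/(2π) = 543.4 Hz.

f₀ = 543.4 Hz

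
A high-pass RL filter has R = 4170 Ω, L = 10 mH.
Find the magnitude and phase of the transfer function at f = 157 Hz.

Step 1 — Angular frequency: ω = 2π·157 = 986.5 rad/s.
Step 2 — Transfer function: H(jω) = jωL/(R + jωL).
Step 3 — Numerator jωL = j·9.865; denominator R + jωL = 4170 + j9.865.
Step 4 — H = 5.596e-06 + j0.002366.
Step 5 — Magnitude: |H| = 0.002366 (-52.5 dB); phase: φ = 89.9°.

|H| = 0.002366 (-52.5 dB), φ = 89.9°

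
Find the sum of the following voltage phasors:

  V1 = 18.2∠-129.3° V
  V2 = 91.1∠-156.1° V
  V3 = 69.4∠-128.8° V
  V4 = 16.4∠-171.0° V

Step 1 — Convert each phasor to rectangular form:
  V1 = 18.2·(cos(-129.3°) + j·sin(-129.3°)) = -11.53 - j14.08 V
  V2 = 91.1·(cos(-156.1°) + j·sin(-156.1°)) = -83.29 - j36.91 V
  V3 = 69.4·(cos(-128.8°) + j·sin(-128.8°)) = -43.49 - j54.09 V
  V4 = 16.4·(cos(-171.0°) + j·sin(-171.0°)) = -16.2 - j2.566 V
Step 2 — Sum components: V_total = -154.5 - j107.6 V.
Step 3 — Convert to polar: |V_total| = 188.3 V, ∠V_total = -145.1°.

V_total = 188.3∠-145.1° V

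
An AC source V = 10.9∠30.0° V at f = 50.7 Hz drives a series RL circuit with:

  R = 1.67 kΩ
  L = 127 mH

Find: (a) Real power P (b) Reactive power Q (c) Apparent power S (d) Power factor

Step 1 — Angular frequency: ω = 2π·f = 2π·50.7 = 318.6 rad/s.
Step 2 — Component impedances:
  R: Z = R = 1670 Ω
  L: Z = jωL = j·318.6·0.127 = 0 + j40.46 Ω
Step 3 — Series combination: Z_total = R + L = 1670 + j40.46 Ω = 1670∠1.4° Ω.
Step 4 — Source phasor: V = 10.9∠30.0° V = 9.44 + j5.45 V.
Step 5 — Current: I = V / Z = 0.005728 + j0.003125 A = 0.006525∠28.6° A.
Step 6 — Complex power: S = V·I* = 0.0711 + j0.001722 VA.
Step 7 — Real power: P = Re(S) = 0.0711 W.
Step 8 — Reactive power: Q = Im(S) = 0.001722 VAR.
Step 9 — Apparent power: |S| = 0.07112 VA.
Step 10 — Power factor: PF = P/|S| = 0.9997 (lagging).

(a) P = 0.0711 W  (b) Q = 0.001722 VAR  (c) S = 0.07112 VA  (d) PF = 0.9997 (lagging)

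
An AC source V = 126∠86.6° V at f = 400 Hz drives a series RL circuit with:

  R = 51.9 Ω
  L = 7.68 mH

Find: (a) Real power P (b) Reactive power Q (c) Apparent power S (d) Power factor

Step 1 — Angular frequency: ω = 2π·f = 2π·400 = 2513 rad/s.
Step 2 — Component impedances:
  R: Z = R = 51.9 Ω
  L: Z = jωL = j·2513·0.00768 = 0 + j19.3 Ω
Step 3 — Series combination: Z_total = R + L = 51.9 + j19.3 Ω = 55.37∠20.4° Ω.
Step 4 — Source phasor: V = 126∠86.6° V = 7.473 + j125.8 V.
Step 5 — Current: I = V / Z = 0.9183 + j2.082 A = 2.275∠66.2° A.
Step 6 — Complex power: S = V·I* = 268.7 + j99.94 VA.
Step 7 — Real power: P = Re(S) = 268.7 W.
Step 8 — Reactive power: Q = Im(S) = 99.94 VAR.
Step 9 — Apparent power: |S| = 286.7 VA.
Step 10 — Power factor: PF = P/|S| = 0.9373 (lagging).

(a) P = 268.7 W  (b) Q = 99.94 VAR  (c) S = 286.7 VA  (d) PF = 0.9373 (lagging)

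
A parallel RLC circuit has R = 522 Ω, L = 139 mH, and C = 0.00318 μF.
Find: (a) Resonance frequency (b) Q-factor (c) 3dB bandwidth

Step 1 — Resonance: ω₀ = 1/√(LC) = 1/√(0.139·3.18e-09) = 4.756e+04 rad/s.
Step 2 — f₀ = ω₀/(2π) = 7570 Hz.
Step 3 — Parallel Q: Q = R/(ω₀L) = 522/(4.756e+04·0.139) = 0.07895.
Step 4 — Bandwidth: Δω = ω₀/Q = 6.024e+05 rad/s; BW = Δω/(2π) = 9.588e+04 Hz.

(a) f₀ = 7570 Hz  (b) Q = 0.07895  (c) BW = 9.588e+04 Hz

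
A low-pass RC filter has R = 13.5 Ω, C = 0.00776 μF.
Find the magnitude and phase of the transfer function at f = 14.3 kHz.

Step 1 — Angular frequency: ω = 2π·1.43e+04 = 8.985e+04 rad/s.
Step 2 — Transfer function: H(jω) = 1/(1 + jωRC).
Step 3 — Denominator: 1 + jωRC = 1 + j·8.985e+04·13.5·7.76e-09 = 1 + j0.009413.
Step 4 — H = 0.9999 - j0.009412.
Step 5 — Magnitude: |H| = 1 (-0.0 dB); phase: φ = -0.5°.

|H| = 1 (-0.0 dB), φ = -0.5°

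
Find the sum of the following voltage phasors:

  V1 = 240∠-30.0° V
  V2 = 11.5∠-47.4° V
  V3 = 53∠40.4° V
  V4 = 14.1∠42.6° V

Step 1 — Convert each phasor to rectangular form:
  V1 = 240·(cos(-30.0°) + j·sin(-30.0°)) = 207.8 - j120 V
  V2 = 11.5·(cos(-47.4°) + j·sin(-47.4°)) = 7.784 - j8.465 V
  V3 = 53·(cos(40.4°) + j·sin(40.4°)) = 40.36 + j34.35 V
  V4 = 14.1·(cos(42.6°) + j·sin(42.6°)) = 10.38 + j9.544 V
Step 2 — Sum components: V_total = 266.4 - j84.57 V.
Step 3 — Convert to polar: |V_total| = 279.5 V, ∠V_total = -17.6°.

V_total = 279.5∠-17.6° V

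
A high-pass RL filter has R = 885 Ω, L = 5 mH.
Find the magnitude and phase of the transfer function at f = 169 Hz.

Step 1 — Angular frequency: ω = 2π·169 = 1062 rad/s.
Step 2 — Transfer function: H(jω) = jωL/(R + jωL).
Step 3 — Numerator jωL = j·5.309; denominator R + jωL = 885 + j5.309.
Step 4 — H = 3.599e-05 + j0.005999.
Step 5 — Magnitude: |H| = 0.005999 (-44.4 dB); phase: φ = 89.7°.

|H| = 0.005999 (-44.4 dB), φ = 89.7°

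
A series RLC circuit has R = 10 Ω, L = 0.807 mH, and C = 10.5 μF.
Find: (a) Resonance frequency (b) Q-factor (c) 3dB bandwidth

Step 1 — Resonance: ω₀ = 1/√(LC) = 1/√(0.000807·1.05e-05) = 1.086e+04 rad/s.
Step 2 — f₀ = ω₀/(2π) = 1729 Hz.
Step 3 — Series Q: Q = ω₀L/R = 1.086e+04·0.000807/10 = 0.8767.
Step 4 — Bandwidth: Δω = ω₀/Q = 1.239e+04 rad/s; BW = Δω/(2π) = 1972 Hz.

(a) f₀ = 1729 Hz  (b) Q = 0.8767  (c) BW = 1972 Hz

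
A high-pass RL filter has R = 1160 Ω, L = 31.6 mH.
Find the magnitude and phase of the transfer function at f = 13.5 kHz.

Step 1 — Angular frequency: ω = 2π·1.35e+04 = 8.482e+04 rad/s.
Step 2 — Transfer function: H(jω) = jωL/(R + jωL).
Step 3 — Numerator jωL = j·2680; denominator R + jωL = 1160 + j2680.
Step 4 — H = 0.8423 + j0.3645.
Step 5 — Magnitude: |H| = 0.9177 (-0.7 dB); phase: φ = 23.4°.

|H| = 0.9177 (-0.7 dB), φ = 23.4°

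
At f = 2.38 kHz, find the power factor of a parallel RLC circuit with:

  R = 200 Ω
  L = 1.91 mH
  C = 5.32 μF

Step 1 — Angular frequency: ω = 2π·f = 2π·2380 = 1.495e+04 rad/s.
Step 2 — Component impedances:
  R: Z = R = 200 Ω
  L: Z = jωL = j·1.495e+04·0.00191 = 0 + j28.56 Ω
  C: Z = 1/(jωC) = -j/(ω·C) = 0 - j12.57 Ω
Step 3 — Parallel combination: 1/Z_total = 1/R + 1/L + 1/C; Z_total = 2.489 - j22.17 Ω = 22.31∠-83.6° Ω.
Step 4 — Power factor: PF = cos(φ) = Re(Z)/|Z| = 2.4886/22.31 = 0.1115.
Step 5 — Type: Im(Z) = -22.17 ⇒ leading (phase φ = -83.6°).

PF = 0.1115 (leading, φ = -83.6°)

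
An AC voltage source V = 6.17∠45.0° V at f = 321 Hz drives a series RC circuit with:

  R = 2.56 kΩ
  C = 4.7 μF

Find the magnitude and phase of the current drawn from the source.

Step 1 — Angular frequency: ω = 2π·f = 2π·321 = 2017 rad/s.
Step 2 — Component impedances:
  R: Z = R = 2560 Ω
  C: Z = 1/(jωC) = -j/(ω·C) = 0 - j105.5 Ω
Step 3 — Series combination: Z_total = R + C = 2560 - j105.5 Ω = 2562∠-2.4° Ω.
Step 4 — Source phasor: V = 6.17∠45.0° V = 4.363 + j4.363 V.
Step 5 — Ohm's law: I = V / Z_total = (4.363 + j4.363) / (2560 - j105.5) = 0.001631 + j0.001771 A.
Step 6 — Convert to polar: |I| = 0.002408 A, ∠I = 47.4°.

I = 0.002408∠47.4° A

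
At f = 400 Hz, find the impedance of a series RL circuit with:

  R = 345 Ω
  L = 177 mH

Step 1 — Angular frequency: ω = 2π·f = 2π·400 = 2513 rad/s.
Step 2 — Component impedances:
  R: Z = R = 345 Ω
  L: Z = jωL = j·2513·0.177 = 0 + j444.8 Ω
Step 3 — Series combination: Z_total = R + L = 345 + j444.8 Ω = 563∠52.2° Ω.

Z = 345 + j444.8 Ω = 563∠52.2° Ω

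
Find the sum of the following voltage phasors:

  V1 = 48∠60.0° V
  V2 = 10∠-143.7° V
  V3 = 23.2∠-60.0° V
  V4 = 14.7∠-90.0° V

Step 1 — Convert each phasor to rectangular form:
  V1 = 48·(cos(60.0°) + j·sin(60.0°)) = 24 + j41.57 V
  V2 = 10·(cos(-143.7°) + j·sin(-143.7°)) = -8.059 - j5.92 V
  V3 = 23.2·(cos(-60.0°) + j·sin(-60.0°)) = 11.6 - j20.09 V
  V4 = 14.7·(cos(-90.0°) + j·sin(-90.0°)) = 0 - j14.7 V
Step 2 — Sum components: V_total = 27.54 + j0.8573 V.
Step 3 — Convert to polar: |V_total| = 27.55 V, ∠V_total = 1.8°.

V_total = 27.55∠1.8° V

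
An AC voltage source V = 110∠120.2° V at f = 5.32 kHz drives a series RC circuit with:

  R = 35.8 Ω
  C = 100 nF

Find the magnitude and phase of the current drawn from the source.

Step 1 — Angular frequency: ω = 2π·f = 2π·5320 = 3.343e+04 rad/s.
Step 2 — Component impedances:
  R: Z = R = 35.8 Ω
  C: Z = 1/(jωC) = -j/(ω·C) = 0 - j299.2 Ω
Step 3 — Series combination: Z_total = R + C = 35.8 - j299.2 Ω = 301.3∠-83.2° Ω.
Step 4 — Source phasor: V = 110∠120.2° V = -55.33 + j95.07 V.
Step 5 — Ohm's law: I = V / Z_total = (-55.33 + j95.07) / (35.8 - j299.2) = -0.3351 - j0.1449 A.
Step 6 — Convert to polar: |I| = 0.3651 A, ∠I = -156.6°.

I = 0.3651∠-156.6° A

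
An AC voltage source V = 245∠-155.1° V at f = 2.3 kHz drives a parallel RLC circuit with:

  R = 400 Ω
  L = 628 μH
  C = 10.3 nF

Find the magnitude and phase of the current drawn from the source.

Step 1 — Angular frequency: ω = 2π·f = 2π·2300 = 1.445e+04 rad/s.
Step 2 — Component impedances:
  R: Z = R = 400 Ω
  L: Z = jωL = j·1.445e+04·0.000628 = 0 + j9.075 Ω
  C: Z = 1/(jωC) = -j/(ω·C) = 0 - j6718 Ω
Step 3 — Parallel combination: 1/Z_total = 1/R + 1/L + 1/C; Z_total = 0.2064 + j9.083 Ω = 9.085∠88.7° Ω.
Step 4 — Source phasor: V = 245∠-155.1° V = -222.2 - j103.2 V.
Step 5 — Ohm's law: I = V / Z_total = (-222.2 - j103.2) / (0.2064 + j9.083) = -11.91 + j24.2 A.
Step 6 — Convert to polar: |I| = 26.97 A, ∠I = 116.2°.

I = 26.97∠116.2° A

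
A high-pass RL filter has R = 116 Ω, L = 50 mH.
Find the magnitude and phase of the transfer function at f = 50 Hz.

Step 1 — Angular frequency: ω = 2π·50 = 314.2 rad/s.
Step 2 — Transfer function: H(jω) = jωL/(R + jωL).
Step 3 — Numerator jωL = j·15.71; denominator R + jωL = 116 + j15.71.
Step 4 — H = 0.01801 + j0.133.
Step 5 — Magnitude: |H| = 0.1342 (-17.4 dB); phase: φ = 82.3°.

|H| = 0.1342 (-17.4 dB), φ = 82.3°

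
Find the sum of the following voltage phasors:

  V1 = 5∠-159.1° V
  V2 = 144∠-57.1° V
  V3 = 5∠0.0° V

Step 1 — Convert each phasor to rectangular form:
  V1 = 5·(cos(-159.1°) + j·sin(-159.1°)) = -4.671 - j1.784 V
  V2 = 144·(cos(-57.1°) + j·sin(-57.1°)) = 78.22 - j120.9 V
  V3 = 5·(cos(0.0°) + j·sin(0.0°)) = 5 V
Step 2 — Sum components: V_total = 78.55 - j122.7 V.
Step 3 — Convert to polar: |V_total| = 145.7 V, ∠V_total = -57.4°.

V_total = 145.7∠-57.4° V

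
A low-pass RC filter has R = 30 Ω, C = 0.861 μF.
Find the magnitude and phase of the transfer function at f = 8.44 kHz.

Step 1 — Angular frequency: ω = 2π·8440 = 5.303e+04 rad/s.
Step 2 — Transfer function: H(jω) = 1/(1 + jωRC).
Step 3 — Denominator: 1 + jωRC = 1 + j·5.303e+04·30·8.61e-07 = 1 + j1.37.
Step 4 — H = 0.3477 - j0.4762.
Step 5 — Magnitude: |H| = 0.5896 (-4.6 dB); phase: φ = -53.9°.

|H| = 0.5896 (-4.6 dB), φ = -53.9°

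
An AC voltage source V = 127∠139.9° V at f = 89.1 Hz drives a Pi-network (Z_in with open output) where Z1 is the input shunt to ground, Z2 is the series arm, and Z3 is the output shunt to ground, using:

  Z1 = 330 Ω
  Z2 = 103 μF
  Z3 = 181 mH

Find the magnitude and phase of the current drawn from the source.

Step 1 — Angular frequency: ω = 2π·f = 2π·89.1 = 559.8 rad/s.
Step 2 — Component impedances:
  Z1: Z = R = 330 Ω
  Z2: Z = 1/(jωC) = -j/(ω·C) = 0 - j17.34 Ω
  Z3: Z = jωL = j·559.8·0.181 = 0 + j101.3 Ω
Step 3 — With open output, the series arm Z2 and the output shunt Z3 appear in series to ground: Z2 + Z3 = 0 + j83.99 Ω.
Step 4 — Parallel with input shunt Z1: Z_in = Z1 || (Z2 + Z3) = 20.08 + j78.88 Ω = 81.39∠75.7° Ω.
Step 5 — Source phasor: V = 127∠139.9° V = -97.15 + j81.8 V.
Step 6 — Ohm's law: I = V / Z_total = (-97.15 + j81.8) / (20.08 + j78.88) = 0.6796 + j1.405 A.
Step 7 — Convert to polar: |I| = 1.56 A, ∠I = 64.2°.

I = 1.56∠64.2° A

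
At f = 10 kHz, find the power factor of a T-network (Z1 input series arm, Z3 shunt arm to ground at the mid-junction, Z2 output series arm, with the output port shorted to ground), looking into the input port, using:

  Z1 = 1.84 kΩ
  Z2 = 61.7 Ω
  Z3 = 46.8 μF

Step 1 — Angular frequency: ω = 2π·f = 2π·1e+04 = 6.283e+04 rad/s.
Step 2 — Component impedances:
  Z1: Z = R = 1840 Ω
  Z2: Z = R = 61.7 Ω
  Z3: Z = 1/(jωC) = -j/(ω·C) = 0 - j0.3401 Ω
Step 3 — With the output port shorted to ground, the output series arm Z2 runs from the junction to ground; the shunt arm Z3 also runs from the junction to ground. They appear in parallel: Z3 || Z2 = 0.001874 - j0.3401 Ω.
Step 4 — Series with input arm Z1: Z_in = Z1 + (Z3 || Z2) = 1840 - j0.3401 Ω = 1840∠-0.0° Ω.
Step 5 — Power factor: PF = cos(φ) = Re(Z)/|Z| = 1840/1840 = 1.
Step 6 — Type: Im(Z) = -0.3401 ⇒ leading (phase φ = -0.0°).

PF = 1 (leading, φ = -0.0°)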